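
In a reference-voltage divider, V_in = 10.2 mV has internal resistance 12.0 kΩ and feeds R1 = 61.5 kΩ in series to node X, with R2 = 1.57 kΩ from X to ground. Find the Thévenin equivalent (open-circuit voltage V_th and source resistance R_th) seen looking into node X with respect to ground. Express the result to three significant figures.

V_th ≈ 0.213 mV, R_th ≈ 1.54 kΩ

R1' = 12.0 + 61.5 = 73.50 kΩ (source resistance + R1).
Open-circuit (no load on X): V_th = V_in · R2/(R1' + R2) = 10.2 × 1.57/(73.50 + 1.57) = 0.2133 mV.
Looking into X with the source shorted: R_th = R1'·R2/(R1'+R2) = 73.50 × 1.57/75.07 = 1.537 kΩ.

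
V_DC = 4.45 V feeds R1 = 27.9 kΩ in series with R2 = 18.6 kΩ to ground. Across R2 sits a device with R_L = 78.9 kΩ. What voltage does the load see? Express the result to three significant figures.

V_out ≈ 1.56 V

First combine the lower leg with the load: R2 ‖ R_L = 15.05 kΩ.
Now apply the divider: V_out = 4.45 × 0.3504 = 1.559 V.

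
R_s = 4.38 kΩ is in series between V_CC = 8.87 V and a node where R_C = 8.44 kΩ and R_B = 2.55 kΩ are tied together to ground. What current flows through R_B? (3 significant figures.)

I ≈ 1.07 mA

Combine the parallel branches: R_p = (1/8.44 + 1/2.55)⁻¹ = 1.958 kΩ.
Node voltage V_A = V_CC · R_p/(R_s + R_p) = 8.87 × 0.3090 = 2.741 V.
I(R_B) = V_A / R_B = 2.741/2.55 = 1.075 mA.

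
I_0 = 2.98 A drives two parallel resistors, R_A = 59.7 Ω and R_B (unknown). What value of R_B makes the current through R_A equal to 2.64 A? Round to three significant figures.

Two-branch current divider: I_A = I_0 · R_B/(R_A + R_B).
With f = 0.8859, R_B = R_A · f/(1−f) = 59.7 × 7.765 = 463.6 Ω.

R_B ≈ 464 Ω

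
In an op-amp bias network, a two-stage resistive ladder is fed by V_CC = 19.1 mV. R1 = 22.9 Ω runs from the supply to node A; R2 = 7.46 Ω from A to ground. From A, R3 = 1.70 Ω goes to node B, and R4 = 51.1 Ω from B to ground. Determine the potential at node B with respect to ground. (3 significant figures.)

The second stage (R3 + R4 = 52.80 Ω) loads node A in parallel with R2.
R2 ‖ (R3+R4) = 6.536 Ω.
First divider: V_A = V_CC · 6.536/(22.9 + 6.536) = 4.241 mV.
V_B = V_A × 0.9678 = 4.105 mV.

V_B ≈ 4.10 mV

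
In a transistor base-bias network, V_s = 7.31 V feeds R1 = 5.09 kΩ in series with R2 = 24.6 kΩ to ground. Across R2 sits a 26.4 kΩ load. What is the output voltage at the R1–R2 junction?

R2 ‖ R_L = (24.6 × 26.4)/(24.6 + 26.4) = 12.73 kΩ.
Now apply the divider: V_out = 7.31 × 0.7144 = 5.222 V.

V_out ≈ 5.22 V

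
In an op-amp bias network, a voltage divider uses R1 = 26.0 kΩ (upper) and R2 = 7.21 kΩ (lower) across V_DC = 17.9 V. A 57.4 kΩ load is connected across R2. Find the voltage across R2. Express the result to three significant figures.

First combine the lower leg with the load: R2 ‖ R_L = 6.405 kΩ.
Voltage divider with the loaded lower leg: V_out = 17.9 × 6.405/(26.0 + 6.405) = 17.9 × 0.1977 = 3.538 V.
(Unloaded it would be 3.89 V; the load pulls it down.)

V_out ≈ 3.54 V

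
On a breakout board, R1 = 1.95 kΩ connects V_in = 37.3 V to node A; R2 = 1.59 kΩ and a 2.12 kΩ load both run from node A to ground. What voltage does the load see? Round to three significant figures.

V_out ≈ 11.9 V

R2 ‖ R_L = (1.59 × 2.12)/(1.59 + 2.12) = 0.9086 kΩ.
Then V_out = V_in · R2'/(R1 + R2') = 37.3 × 0.9086/2.859 = 11.86 V.
(Unloaded it would be 16.8 V; the load pulls it down.)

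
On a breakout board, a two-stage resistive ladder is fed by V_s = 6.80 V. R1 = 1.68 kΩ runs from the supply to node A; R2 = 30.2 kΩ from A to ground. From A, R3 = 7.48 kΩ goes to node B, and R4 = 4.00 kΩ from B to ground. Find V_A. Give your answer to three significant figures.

Looking into the second stage from A: R3 + R4 = 11.48 kΩ appears in parallel with R2.
R2 ‖ (R3+R4) = 8.318 kΩ.
First divider: V_A = V_s · 8.318/(1.68 + 8.318) = 5.657 V.

V_A ≈ 5.66 V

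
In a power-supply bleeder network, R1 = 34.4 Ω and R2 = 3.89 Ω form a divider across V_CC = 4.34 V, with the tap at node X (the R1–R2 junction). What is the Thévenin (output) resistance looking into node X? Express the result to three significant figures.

R_th ≈ 3.49 Ω

Zeroing V_CC shorts the top of R1 to ground, so R_th = R1 ‖ R2 = 3.495 Ω.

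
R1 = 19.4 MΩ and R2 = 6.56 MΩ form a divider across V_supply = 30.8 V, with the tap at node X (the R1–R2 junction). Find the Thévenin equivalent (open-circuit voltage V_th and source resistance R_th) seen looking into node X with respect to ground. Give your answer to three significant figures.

V_th is the unloaded tap voltage: V_supply · R2/(R1+R2) = 30.8 × 0.2527 = 7.783 V.
Looking into X with the source shorted: R_th = R1·R2/(R1+R2) = 19.40 × 6.56/25.96 = 4.902 MΩ.

V_th ≈ 7.78 V, R_th ≈ 4.90 MΩ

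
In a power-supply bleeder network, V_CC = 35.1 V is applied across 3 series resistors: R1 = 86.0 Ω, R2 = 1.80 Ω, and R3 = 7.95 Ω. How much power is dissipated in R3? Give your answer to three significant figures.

P ≈ 1.07 W

The common current is I = 35.1/95.75 = 0.3666 A.
P(R3) = I²·R3 = (0.3666)² × 7.95 = 1.068 W.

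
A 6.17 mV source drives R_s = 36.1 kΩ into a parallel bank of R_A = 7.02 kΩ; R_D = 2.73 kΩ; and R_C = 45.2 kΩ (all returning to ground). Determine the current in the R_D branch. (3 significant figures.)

Equivalent of the parallel group: R_p = 1.884 kΩ.
V_A by voltage divider: V_A = 6.17 × 1.884/(36.1 + 1.884) = 0.3060 mV.
Branch current I = V_A/R_D = 0.3060/2.73 = 0.1121 µA.
(Check via current divider: I_total = 0.1624 µA; share G_k/ΣG = 0.6900 → same result.)

I ≈ 0.112 µA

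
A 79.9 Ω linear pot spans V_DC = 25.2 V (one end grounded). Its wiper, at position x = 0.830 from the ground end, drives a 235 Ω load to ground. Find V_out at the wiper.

The pot divides into 13.58 Ω above the wiper and 66.32 Ω below.
Lower segment in parallel with the load: 66.32 ‖ 235 = 51.72 Ω.
V_out = 25.2 × 51.72/(13.58 + 51.72) = 19.96 V.

V_out ≈ 20.0 V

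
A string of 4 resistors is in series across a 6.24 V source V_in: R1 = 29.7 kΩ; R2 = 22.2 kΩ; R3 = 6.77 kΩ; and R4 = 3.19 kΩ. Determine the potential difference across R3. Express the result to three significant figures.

V ≈ 0.683 V

Total series resistance ΣR = 29.7 + 22.2 + 6.77 + 3.19 = 61.86 kΩ.
V = V_in · R/ΣR = 6.24 × 0.1094 = 0.6829 V.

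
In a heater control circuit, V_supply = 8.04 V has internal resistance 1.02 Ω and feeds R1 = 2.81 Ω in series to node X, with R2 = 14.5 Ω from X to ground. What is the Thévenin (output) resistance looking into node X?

R1' = 1.02 + 2.81 = 3.830 Ω (source resistance + R1).
With V_supply suppressed (replaced by a short), R_th = R1' ‖ R2 = (3.830 × 14.5)/(3.830 + 14.5) = 3.030 Ω.

R_th ≈ 3.03 Ω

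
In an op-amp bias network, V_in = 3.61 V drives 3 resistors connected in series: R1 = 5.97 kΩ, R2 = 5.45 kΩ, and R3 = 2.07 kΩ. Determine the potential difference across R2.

V ≈ 1.46 V

ΣR = 5.97 + 5.45 + 2.07 = 13.49 kΩ.
V = V_in · R/ΣR = 3.61 × 0.4040 = 1.458 V.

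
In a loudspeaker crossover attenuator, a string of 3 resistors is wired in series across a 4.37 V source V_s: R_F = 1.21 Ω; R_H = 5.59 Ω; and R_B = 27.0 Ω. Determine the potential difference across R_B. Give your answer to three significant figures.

Series total: ΣR = 1.21 + 5.59 + 27.0 = 33.80 Ω.
Voltage divider: V = V_s · (27.00 / 33.80) = 4.37 × 0.7988 = 3.491 V.

V ≈ 3.49 V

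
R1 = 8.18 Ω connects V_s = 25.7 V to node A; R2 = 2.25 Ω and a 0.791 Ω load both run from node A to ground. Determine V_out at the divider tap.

The load sits in parallel with R2, giving an effective lower resistance R2' = R2·R_L/(R2+R_L) = 0.5853 Ω.
Then V_out = V_s · R2'/(R1 + R2') = 25.7 × 0.5853/8.765 = 1.716 V.

V_out ≈ 1.72 V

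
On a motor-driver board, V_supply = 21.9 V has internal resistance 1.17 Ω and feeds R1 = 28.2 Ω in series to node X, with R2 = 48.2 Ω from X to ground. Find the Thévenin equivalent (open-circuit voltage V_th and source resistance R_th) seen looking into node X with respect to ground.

V_th ≈ 13.6 V, R_th ≈ 18.2 Ω

R1' = 1.17 + 28.2 = 29.37 Ω (source resistance + R1).
With X open, the divider is unloaded: V_th = 21.9 × 48.2/77.57 = 13.61 V.
Zeroing V_supply shorts the top of R1' to ground, so R_th = R1' ‖ R2 = 18.25 Ω.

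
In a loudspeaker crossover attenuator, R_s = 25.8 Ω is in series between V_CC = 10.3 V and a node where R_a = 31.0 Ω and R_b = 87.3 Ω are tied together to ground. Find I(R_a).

I ≈ 0.156 A

Equivalent of the parallel group: R_p = 22.88 Ω.
V_A = 10.3 × 22.88/48.68 = 4.841 V.
I(R_a) = V_A / R_a = 4.841/31.0 = 0.1562 A.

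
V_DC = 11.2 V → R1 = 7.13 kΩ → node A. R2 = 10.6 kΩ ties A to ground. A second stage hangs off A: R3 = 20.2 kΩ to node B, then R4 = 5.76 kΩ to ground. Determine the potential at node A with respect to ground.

V_A ≈ 5.75 V

Looking into the second stage from A: R3 + R4 = 25.96 kΩ appears in parallel with R2.
Effective lower resistance at A: R2 ‖ 25.96 = 7.527 kΩ.
V_A = 11.2 × 7.527/(7.13 + 7.527) = 5.752 V.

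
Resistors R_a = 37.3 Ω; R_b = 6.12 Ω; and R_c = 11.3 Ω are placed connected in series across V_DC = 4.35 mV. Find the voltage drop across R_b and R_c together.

Series total: ΣR = 37.3 + 6.12 + 11.3 = 54.72 Ω.
R_{R_b..R_c} = 6.12 + 11.3 = 17.42 Ω.
Voltage divider: V = V_DC · (17.42 / 54.72) = 4.35 × 0.3183 = 1.385 mV.

V ≈ 1.38 mV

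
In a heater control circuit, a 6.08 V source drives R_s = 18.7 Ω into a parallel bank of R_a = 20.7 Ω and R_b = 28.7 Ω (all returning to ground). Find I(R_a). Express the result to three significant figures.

I ≈ 0.115 A

Equivalent of the parallel group: R_p = 12.03 Ω.
V_A by voltage divider: V_A = 6.08 × 12.03/(18.7 + 12.03) = 2.380 V.
I(R_a) = V_A / R_a = 2.380/20.7 = 0.1150 A.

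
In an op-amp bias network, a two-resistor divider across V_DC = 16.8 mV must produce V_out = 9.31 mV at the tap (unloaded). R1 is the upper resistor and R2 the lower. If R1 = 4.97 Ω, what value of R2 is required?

R2 ≈ 6.18 Ω

V_out/V_DC = R2/(R1+R2) = 0.5542.
R2 = R1 · 0.5542/(1 − 0.5542) = 6.178 Ω.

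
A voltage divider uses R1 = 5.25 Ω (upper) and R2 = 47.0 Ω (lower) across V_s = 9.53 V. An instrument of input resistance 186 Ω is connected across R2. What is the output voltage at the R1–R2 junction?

V_out ≈ 8.36 V

The load sits in parallel with R2, giving an effective lower resistance R2' = R2·R_L/(R2+R_L) = 37.52 Ω.
Then V_out = V_s · R2'/(R1 + R2') = 9.53 × 37.52/42.77 = 8.360 V.
(Unloaded it would be 8.57 V; the load pulls it down.)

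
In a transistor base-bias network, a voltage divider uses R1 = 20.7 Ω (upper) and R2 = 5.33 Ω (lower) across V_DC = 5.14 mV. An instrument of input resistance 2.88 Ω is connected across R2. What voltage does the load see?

V_out ≈ 0.426 mV

R2 ‖ R_L = (5.33 × 2.88)/(5.33 + 2.88) = 1.870 Ω.
Now apply the divider: V_out = 5.14 × 0.08284 = 0.4258 mV.
(Unloaded it would be 1.05 mV; the load pulls it down.)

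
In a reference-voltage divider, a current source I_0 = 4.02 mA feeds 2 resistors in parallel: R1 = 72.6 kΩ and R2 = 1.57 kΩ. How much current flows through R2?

With just two branches, the current splits inversely with resistance.
So I = 4.02 × 72.6/74.17 = 3.935 mA.

I ≈ 3.93 mA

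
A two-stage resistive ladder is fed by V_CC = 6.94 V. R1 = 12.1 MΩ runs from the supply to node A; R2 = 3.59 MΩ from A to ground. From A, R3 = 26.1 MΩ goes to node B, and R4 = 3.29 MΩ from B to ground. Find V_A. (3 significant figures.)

V_A ≈ 1.45 V

The second stage (R3 + R4 = 29.39 MΩ) loads node A in parallel with R2.
R2 ‖ (R3+R4) = 3.199 MΩ.
V_A = 6.94 × 3.199/(12.1 + 3.199) = 1.451 V.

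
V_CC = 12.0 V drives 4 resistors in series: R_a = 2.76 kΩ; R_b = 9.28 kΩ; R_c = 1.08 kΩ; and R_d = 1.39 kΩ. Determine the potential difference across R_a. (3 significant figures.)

Series total: ΣR = 2.76 + 9.28 + 1.08 + 1.39 = 14.51 kΩ.
V = V_CC · R/ΣR = 12.0 × 0.1902 = 2.283 V.

V ≈ 2.28 V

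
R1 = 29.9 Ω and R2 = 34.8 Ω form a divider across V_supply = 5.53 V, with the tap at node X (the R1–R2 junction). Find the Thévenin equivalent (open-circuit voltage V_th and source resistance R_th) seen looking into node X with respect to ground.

V_th ≈ 2.97 V, R_th ≈ 16.1 Ω

V_th is the unloaded tap voltage: V_supply · R2/(R1+R2) = 5.53 × 0.5379 = 2.974 V.
Zeroing V_supply shorts the top of R1 to ground, so R_th = R1 ‖ R2 = 16.08 Ω.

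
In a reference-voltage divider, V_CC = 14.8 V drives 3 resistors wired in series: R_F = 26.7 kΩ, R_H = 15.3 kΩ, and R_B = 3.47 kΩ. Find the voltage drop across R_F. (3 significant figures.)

ΣR = 26.7 + 15.3 + 3.47 = 45.47 kΩ.
By the voltage-divider rule, V = 14.8 × 26.70/45.47 = 8.691 V.

V ≈ 8.69 V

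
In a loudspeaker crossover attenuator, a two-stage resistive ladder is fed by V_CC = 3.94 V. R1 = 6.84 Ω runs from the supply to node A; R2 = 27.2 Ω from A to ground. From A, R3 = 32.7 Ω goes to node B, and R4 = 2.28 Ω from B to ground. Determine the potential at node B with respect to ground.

V_B ≈ 0.177 V

Node A sees R2 in parallel with the series input of stage 2, R3 + R4 = 34.98 Ω.
R2 ‖ (R3+R4) = 15.30 Ω.
V_A = 3.94 × 15.30/(6.84 + 15.30) = 2.723 V.
Then the unloaded second divider: V_B = V_A × R4/(R3+R4) = 2.723 × 0.06518 = 0.1775 V.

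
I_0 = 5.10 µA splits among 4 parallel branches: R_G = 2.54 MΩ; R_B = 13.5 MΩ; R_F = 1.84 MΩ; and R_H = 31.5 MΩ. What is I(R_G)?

I ≈ 1.93 µA

Conductances: ΣG = 1/2.54 + 1/13.5 + 1/1.84 + 1/31.5 = 1.043 (1/MΩ).
By the current-divider rule, I = I_0 · G_k/ΣG = 5.10 × 0.3775 = 1.925 µA.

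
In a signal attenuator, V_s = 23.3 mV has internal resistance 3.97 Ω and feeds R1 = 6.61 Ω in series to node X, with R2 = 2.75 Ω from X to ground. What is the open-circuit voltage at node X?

R1' = 3.97 + 6.61 = 10.58 Ω (source resistance + R1).
V_th is the unloaded tap voltage: V_s · R2/(R1'+R2) = 23.3 × 0.2063 = 4.807 mV.

V_th ≈ 4.81 mV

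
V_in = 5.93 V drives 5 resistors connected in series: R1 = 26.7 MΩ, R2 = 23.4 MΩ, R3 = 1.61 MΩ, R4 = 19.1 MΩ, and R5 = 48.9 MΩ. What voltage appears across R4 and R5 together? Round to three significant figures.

Total series resistance ΣR = 26.7 + 23.4 + 1.61 + 19.1 + 48.9 = 119.7 MΩ.
R_{R4..R5} = 19.1 + 48.9 = 68.00 MΩ.
V = V_in · R/ΣR = 5.93 × 0.5680 = 3.368 V.

V ≈ 3.37 V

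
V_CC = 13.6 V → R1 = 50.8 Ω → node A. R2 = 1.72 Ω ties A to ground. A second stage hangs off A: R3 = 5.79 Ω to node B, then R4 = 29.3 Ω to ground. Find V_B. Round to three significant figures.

The second stage (R3 + R4 = 35.09 Ω) loads node A in parallel with R2.
Effective lower resistance at A: R2 ‖ 35.09 = 1.640 Ω.
V_A = 13.6 × 1.640/(50.8 + 1.640) = 0.4252 V.
Stage 2 is unloaded, so V_B = V_A · R4/(R3+R4) = 0.4252 × 29.3/35.09 = 0.3551 V.

V_B ≈ 0.355 V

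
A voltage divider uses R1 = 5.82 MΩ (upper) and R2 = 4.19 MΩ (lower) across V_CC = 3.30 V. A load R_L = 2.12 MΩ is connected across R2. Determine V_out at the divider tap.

The load sits in parallel with R2, giving an effective lower resistance R2' = R2·R_L/(R2+R_L) = 1.408 MΩ.
Voltage divider with the loaded lower leg: V_out = 3.30 × 1.408/(5.82 + 1.408) = 3.30 × 0.1948 = 0.6427 V.
(Unloaded it would be 1.38 V; the load pulls it down.)

V_out ≈ 0.643 V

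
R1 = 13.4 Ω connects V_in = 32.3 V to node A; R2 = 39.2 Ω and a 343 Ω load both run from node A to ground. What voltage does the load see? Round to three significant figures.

The load sits in parallel with R2, giving an effective lower resistance R2' = R2·R_L/(R2+R_L) = 35.18 Ω.
Now apply the divider: V_out = 32.3 × 0.7242 = 23.39 V.
(Unloaded it would be 24.1 V; the load pulls it down.)

V_out ≈ 23.4 V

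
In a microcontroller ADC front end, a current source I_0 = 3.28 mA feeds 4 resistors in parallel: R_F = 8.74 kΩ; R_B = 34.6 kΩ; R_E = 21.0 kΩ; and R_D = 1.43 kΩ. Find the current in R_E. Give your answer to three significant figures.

ΣG = 1/8.74 + 1/34.6 + 1/21.0 + 1/1.43 = 0.8902.
R_E takes the fraction G_k/ΣG = 0.04762/0.8902 = 0.05349, so I = 3.28 × 0.05349 = 0.1754 mA.

I ≈ 0.175 mA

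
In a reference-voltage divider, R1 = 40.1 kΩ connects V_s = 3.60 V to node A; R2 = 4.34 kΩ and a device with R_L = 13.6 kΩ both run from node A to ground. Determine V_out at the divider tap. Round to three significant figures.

V_out ≈ 0.273 V

The load sits in parallel with R2, giving an effective lower resistance R2' = R2·R_L/(R2+R_L) = 3.290 kΩ.
Then V_out = V_s · R2'/(R1 + R2') = 3.60 × 3.290/43.39 = 0.2730 V.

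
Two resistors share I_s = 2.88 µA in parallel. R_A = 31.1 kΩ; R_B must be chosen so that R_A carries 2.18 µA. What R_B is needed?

In a two-way split, I_A/I_s = R_B/(R_A + R_B).
2.18/2.88 = R_B/(R_A + R_B) → R_B = R_A · (0.7569)/(1 − 0.7569) = 31.1 × 3.114 = 96.85 kΩ.

R_B ≈ 96.9 kΩ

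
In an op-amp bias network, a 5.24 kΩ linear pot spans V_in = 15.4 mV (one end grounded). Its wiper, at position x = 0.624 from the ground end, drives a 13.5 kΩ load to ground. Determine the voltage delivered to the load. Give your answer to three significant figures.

Lower segment x·R_p = 3.270 kΩ; upper segment (1−x)·R_p = 1.970 kΩ.
R_L loads the lower segment: effective lower R = 2.632 kΩ.
V_out = 15.4 × 2.632/(1.970 + 2.632) = 8.808 mV.

V_out ≈ 8.81 mV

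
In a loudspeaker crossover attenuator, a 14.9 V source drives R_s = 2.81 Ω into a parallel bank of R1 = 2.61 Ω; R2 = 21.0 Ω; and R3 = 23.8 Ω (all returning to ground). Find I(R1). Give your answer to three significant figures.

Parallel bank: R_p = 1/(1/2.61 + 1/21.0 + 1/23.8) = 2.115 Ω.
V_A by voltage divider: V_A = 14.9 × 2.115/(2.81 + 2.115) = 6.399 V.
I(R1) = V_A / R1 = 6.399/2.61 = 2.452 A.

I ≈ 2.45 A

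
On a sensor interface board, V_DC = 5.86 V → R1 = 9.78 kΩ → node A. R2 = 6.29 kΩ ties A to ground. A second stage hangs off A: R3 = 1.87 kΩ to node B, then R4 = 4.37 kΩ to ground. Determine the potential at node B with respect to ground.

V_B ≈ 0.996 V

Node A sees R2 in parallel with the series input of stage 2, R3 + R4 = 6.240 kΩ.
R2 ‖ (R3+R4) = 3.132 kΩ.
First divider: V_A = V_DC · 3.132/(9.78 + 3.132) = 1.422 V.
Then the unloaded second divider: V_B = V_A × R4/(R3+R4) = 1.422 × 0.7003 = 0.9956 V.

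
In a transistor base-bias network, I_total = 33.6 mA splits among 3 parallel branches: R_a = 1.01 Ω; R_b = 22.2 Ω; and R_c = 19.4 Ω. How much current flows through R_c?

I ≈ 1.59 mA

Conductances: ΣG = 1/1.01 + 1/22.2 + 1/19.4 = 1.087 (1/Ω).
R_c takes the fraction G_k/ΣG = 0.05155/1.087 = 0.04743, so I = 33.6 × 0.04743 = 1.594 mA.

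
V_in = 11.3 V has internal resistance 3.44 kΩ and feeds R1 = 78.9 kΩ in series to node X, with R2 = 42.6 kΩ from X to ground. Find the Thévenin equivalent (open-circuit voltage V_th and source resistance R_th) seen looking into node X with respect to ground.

V_th ≈ 3.85 V, R_th ≈ 28.1 kΩ

R1' = 3.44 + 78.9 = 82.34 kΩ (source resistance + R1).
With X open, the divider is unloaded: V_th = 11.3 × 42.6/124.9 = 3.853 V.
With V_in suppressed (replaced by a short), R_th = R1' ‖ R2 = (82.34 × 42.6)/(82.34 + 42.6) = 28.07 kΩ.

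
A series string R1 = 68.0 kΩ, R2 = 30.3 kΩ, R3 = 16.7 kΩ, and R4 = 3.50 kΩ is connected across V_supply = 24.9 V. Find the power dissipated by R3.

P ≈ 0.737 mW

The common current is I = 24.9/118.5 = 0.2101 mA.
V(R3) = I·R = 3.509 V; P = V·I = 3.509 × 0.2101 = 0.7374 mW.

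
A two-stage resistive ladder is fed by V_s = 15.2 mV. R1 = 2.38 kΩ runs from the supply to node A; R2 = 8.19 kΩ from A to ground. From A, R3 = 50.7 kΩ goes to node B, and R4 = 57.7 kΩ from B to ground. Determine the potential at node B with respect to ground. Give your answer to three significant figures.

The second stage (R3 + R4 = 108.4 kΩ) loads node A in parallel with R2.
R2 ‖ (R3+R4) = 7.615 kΩ.
So V_A = 15.2 × 0.7619 = 11.58 mV.
Stage 2 is unloaded, so V_B = V_A · R4/(R3+R4) = 11.58 × 57.7/108.4 = 6.164 mV.

V_B ≈ 6.16 mV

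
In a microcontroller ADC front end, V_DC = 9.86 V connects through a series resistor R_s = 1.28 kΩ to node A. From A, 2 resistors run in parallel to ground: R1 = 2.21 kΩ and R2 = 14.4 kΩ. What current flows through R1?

I ≈ 2.67 mA

Parallel bank: R_p = 1/(1/2.21 + 1/14.4) = 1.916 kΩ.
Node voltage V_A = V_DC · R_p/(R_s + R_p) = 9.86 × 0.5995 = 5.911 V.
I(R1) = V_A / R1 = 5.911/2.21 = 2.675 mA.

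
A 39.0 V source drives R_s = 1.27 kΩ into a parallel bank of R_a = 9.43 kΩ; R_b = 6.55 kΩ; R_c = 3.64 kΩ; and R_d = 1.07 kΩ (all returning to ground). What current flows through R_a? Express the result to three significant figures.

I ≈ 1.44 mA

Parallel bank: R_p = 1/(1/9.43 + 1/6.55 + 1/3.64 + 1/1.07) = 0.6812 kΩ.
V_A = 39.0 × 0.6812/1.951 = 13.62 V.
I(R_a) = V_A / R_a = 13.62/9.43 = 1.444 mA.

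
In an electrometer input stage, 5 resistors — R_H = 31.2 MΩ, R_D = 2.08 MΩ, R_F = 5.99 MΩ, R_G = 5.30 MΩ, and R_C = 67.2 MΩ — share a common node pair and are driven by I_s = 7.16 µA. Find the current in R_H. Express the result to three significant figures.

Conductances: ΣG = 1/31.2 + 1/2.08 + 1/5.99 + 1/5.30 + 1/67.2 = 0.8833 (1/MΩ).
R_H takes the fraction G_k/ΣG = 0.03205/0.8833 = 0.03628, so I = 7.16 × 0.03628 = 0.2598 µA.

I ≈ 0.260 µA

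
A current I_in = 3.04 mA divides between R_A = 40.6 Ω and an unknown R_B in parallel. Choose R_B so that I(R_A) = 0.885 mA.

R_B ≈ 16.7 Ω

In a two-way split, I_A/I_in = R_B/(R_A + R_B).
0.885/3.04 = R_B/(R_A + R_B) → R_B = R_A · (0.2911)/(1 − 0.2911) = 40.6 × 0.4107 = 16.67 Ω.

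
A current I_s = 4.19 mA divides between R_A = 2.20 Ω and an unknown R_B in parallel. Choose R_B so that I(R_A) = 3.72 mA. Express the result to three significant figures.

In a two-way split, I_A/I_s = R_B/(R_A + R_B).
3.72/4.19 = R_B/(R_A + R_B) → R_B = R_A · (0.8878)/(1 − 0.8878) = 2.20 × 7.915 = 17.41 Ω.

R_B ≈ 17.4 Ω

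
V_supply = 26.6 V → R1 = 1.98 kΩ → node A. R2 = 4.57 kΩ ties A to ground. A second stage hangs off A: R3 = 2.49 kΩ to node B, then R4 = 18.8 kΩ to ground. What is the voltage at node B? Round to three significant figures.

V_B ≈ 15.4 V

The second stage (R3 + R4 = 21.29 kΩ) loads node A in parallel with R2.
R2 ‖ (R3+R4) = 3.762 kΩ.
First divider: V_A = V_supply · 3.762/(1.98 + 3.762) = 17.43 V.
Stage 2 is unloaded, so V_B = V_A · R4/(R3+R4) = 17.43 × 18.8/21.29 = 15.39 V.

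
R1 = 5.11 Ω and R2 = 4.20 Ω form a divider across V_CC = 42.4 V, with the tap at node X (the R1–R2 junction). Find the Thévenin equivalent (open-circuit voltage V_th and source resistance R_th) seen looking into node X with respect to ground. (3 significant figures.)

V_th ≈ 19.1 V, R_th ≈ 2.31 Ω

Open-circuit (no load on X): V_th = V_CC · R2/(R1 + R2) = 42.4 × 4.20/(5.110 + 4.20) = 19.13 V.
Zeroing V_CC shorts the top of R1 to ground, so R_th = R1 ‖ R2 = 2.305 Ω.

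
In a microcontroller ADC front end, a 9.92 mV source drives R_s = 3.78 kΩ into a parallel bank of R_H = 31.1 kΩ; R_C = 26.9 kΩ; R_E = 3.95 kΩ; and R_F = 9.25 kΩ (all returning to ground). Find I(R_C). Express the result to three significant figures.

Equivalent of the parallel group: R_p = 2.322 kΩ.
V_A by voltage divider: V_A = 9.92 × 2.322/(3.78 + 2.322) = 3.775 mV.
Branch current I = V_A/R_C = 3.775/26.9 = 0.1403 µA.

I ≈ 0.140 µA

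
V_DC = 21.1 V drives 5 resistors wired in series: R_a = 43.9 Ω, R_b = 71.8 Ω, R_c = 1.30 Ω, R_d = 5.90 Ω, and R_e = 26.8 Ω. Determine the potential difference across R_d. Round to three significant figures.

Series total: ΣR = 43.9 + 71.8 + 1.30 + 5.90 + 26.8 = 149.7 Ω.
By the voltage-divider rule, V = 21.1 × 5.900/149.7 = 0.8316 V.

V ≈ 0.832 V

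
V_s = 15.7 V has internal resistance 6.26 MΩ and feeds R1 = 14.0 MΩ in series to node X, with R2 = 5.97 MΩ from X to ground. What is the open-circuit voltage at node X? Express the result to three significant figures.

V_th ≈ 3.57 V

R1' = 6.26 + 14.0 = 20.26 MΩ (source resistance + R1).
With X open, the divider is unloaded: V_th = 15.7 × 5.97/26.23 = 3.573 V.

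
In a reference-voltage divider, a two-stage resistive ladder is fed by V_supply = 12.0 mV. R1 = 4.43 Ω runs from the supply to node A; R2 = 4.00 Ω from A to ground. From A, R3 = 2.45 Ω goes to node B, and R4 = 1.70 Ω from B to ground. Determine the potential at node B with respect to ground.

Looking into the second stage from A: R3 + R4 = 4.150 Ω appears in parallel with R2.
Effective lower resistance at A: R2 ‖ 4.150 = 2.037 Ω.
V_A = 12.0 × 2.037/(4.43 + 2.037) = 3.780 mV.
Stage 2 is unloaded, so V_B = V_A · R4/(R3+R4) = 3.780 × 1.70/4.150 = 1.548 mV.

V_B ≈ 1.55 mV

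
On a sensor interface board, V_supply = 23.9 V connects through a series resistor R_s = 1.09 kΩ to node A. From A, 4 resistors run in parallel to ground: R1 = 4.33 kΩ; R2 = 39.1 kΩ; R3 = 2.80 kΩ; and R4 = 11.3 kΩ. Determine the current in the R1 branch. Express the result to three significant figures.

I ≈ 3.13 mA

Combine the parallel branches: R_p = (1/4.33 + 1/39.1 + 1/2.80 + 1/11.3)⁻¹ = 1.424 kΩ.
Node voltage V_A = V_supply · R_p/(R_s + R_p) = 23.9 × 0.5665 = 13.54 V.
I(R1) = V_A / R1 = 13.54/4.33 = 3.127 mA.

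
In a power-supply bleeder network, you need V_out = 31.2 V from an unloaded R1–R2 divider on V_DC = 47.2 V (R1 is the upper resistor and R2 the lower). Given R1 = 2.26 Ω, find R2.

The divider ratio is R2/(R1+R2) = 31.2/47.2 = 0.6610.
R2 = R1 · 0.6610/(1 − 0.6610) = 4.407 Ω.

R2 ≈ 4.41 Ω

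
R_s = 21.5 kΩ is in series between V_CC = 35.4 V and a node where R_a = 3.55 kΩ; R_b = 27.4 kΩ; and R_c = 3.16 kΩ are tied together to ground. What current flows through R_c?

Equivalent of the parallel group: R_p = 1.576 kΩ.
V_A by voltage divider: V_A = 35.4 × 1.576/(21.5 + 1.576) = 2.417 V.
I(R_c) = V_A / R_c = 2.417/3.16 = 0.7649 mA.

I ≈ 0.765 mA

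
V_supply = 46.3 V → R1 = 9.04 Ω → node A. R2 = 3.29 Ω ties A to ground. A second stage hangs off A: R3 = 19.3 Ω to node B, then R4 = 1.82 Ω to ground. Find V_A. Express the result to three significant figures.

The second stage (R3 + R4 = 21.12 Ω) loads node A in parallel with R2.
Effective lower resistance at A: R2 ‖ 21.12 = 2.847 Ω.
First divider: V_A = V_supply · 2.847/(9.04 + 2.847) = 11.09 V.

V_A ≈ 11.1 V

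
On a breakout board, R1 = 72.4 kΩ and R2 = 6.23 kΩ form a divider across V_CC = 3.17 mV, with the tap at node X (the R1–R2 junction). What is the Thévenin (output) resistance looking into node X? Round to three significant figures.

R_th ≈ 5.74 kΩ

Looking into X with the source shorted: R_th = R1·R2/(R1+R2) = 72.40 × 6.23/78.63 = 5.736 kΩ.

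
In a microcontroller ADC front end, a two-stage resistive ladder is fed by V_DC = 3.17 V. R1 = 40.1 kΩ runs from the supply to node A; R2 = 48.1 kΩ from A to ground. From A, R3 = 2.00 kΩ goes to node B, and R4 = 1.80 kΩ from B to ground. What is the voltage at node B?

The second stage (R3 + R4 = 3.800 kΩ) loads node A in parallel with R2.
Effective lower resistance at A: R2 ‖ 3.800 = 3.522 kΩ.
First divider: V_A = V_DC · 3.522/(40.1 + 3.522) = 0.2559 V.
V_B = V_A × 0.4737 = 0.1212 V.

V_B ≈ 0.121 V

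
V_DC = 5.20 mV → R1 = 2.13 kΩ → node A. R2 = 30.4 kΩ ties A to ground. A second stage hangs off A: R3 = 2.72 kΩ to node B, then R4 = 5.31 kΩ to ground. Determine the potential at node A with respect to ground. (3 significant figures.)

V_A ≈ 3.89 mV

Looking into the second stage from A: R3 + R4 = 8.030 kΩ appears in parallel with R2.
Effective lower resistance at A: R2 ‖ 8.030 = 6.352 kΩ.
V_A = 5.20 × 6.352/(2.13 + 6.352) = 3.894 mV.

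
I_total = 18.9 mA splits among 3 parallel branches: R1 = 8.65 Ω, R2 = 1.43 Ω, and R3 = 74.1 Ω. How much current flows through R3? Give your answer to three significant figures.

Conductances: ΣG = 1/8.65 + 1/1.43 + 1/74.1 = 0.8284 (1/Ω).
R3 takes the fraction G_k/ΣG = 0.01350/0.8284 = 0.01629, so I = 18.9 × 0.01629 = 0.3079 mA.

I ≈ 0.308 mA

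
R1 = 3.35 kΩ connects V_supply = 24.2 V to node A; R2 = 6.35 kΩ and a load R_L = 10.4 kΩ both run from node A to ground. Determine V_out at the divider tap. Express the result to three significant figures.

V_out ≈ 13.1 V

First combine the lower leg with the load: R2 ‖ R_L = 3.943 kΩ.
Now apply the divider: V_out = 24.2 × 0.5406 = 13.08 V.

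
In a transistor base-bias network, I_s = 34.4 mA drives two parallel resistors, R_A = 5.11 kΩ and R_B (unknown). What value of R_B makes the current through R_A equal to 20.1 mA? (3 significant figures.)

R_B ≈ 7.18 kΩ

Two-branch current divider: I_A = I_s · R_B/(R_A + R_B).
With f = 0.5843, R_B = R_A · f/(1−f) = 5.11 × 1.406 = 7.183 kΩ.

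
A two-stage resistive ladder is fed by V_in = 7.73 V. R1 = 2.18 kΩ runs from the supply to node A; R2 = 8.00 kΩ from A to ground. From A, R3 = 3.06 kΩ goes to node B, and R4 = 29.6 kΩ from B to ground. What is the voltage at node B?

V_B ≈ 5.23 V

The second stage (R3 + R4 = 32.66 kΩ) loads node A in parallel with R2.
R2 ‖ (R3+R4) = 6.426 kΩ.
First divider: V_A = V_in · 6.426/(2.18 + 6.426) = 5.772 V.
V_B = V_A × 0.9063 = 5.231 V.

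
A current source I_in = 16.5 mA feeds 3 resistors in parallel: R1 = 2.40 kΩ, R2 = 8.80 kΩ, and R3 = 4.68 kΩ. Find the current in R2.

ΣG = 1/2.40 + 1/8.80 + 1/4.68 = 0.7440.
Current divider: I(R2) = I_in · G_k/ΣG = 16.5 × (0.1136/0.7440) = 16.5 × 0.1527 = 2.520 mA.

I ≈ 2.52 mA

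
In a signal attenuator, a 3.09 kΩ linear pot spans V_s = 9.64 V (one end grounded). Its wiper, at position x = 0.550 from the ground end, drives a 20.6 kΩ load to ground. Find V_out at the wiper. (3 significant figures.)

Lower segment x·R_p = 1.700 kΩ; upper segment (1−x)·R_p = 1.390 kΩ.
R_L loads the lower segment: effective lower R = 1.570 kΩ.
Then V_out = V_s · 1.570/(1.390 + 1.570) = 5.112 V.

V_out ≈ 5.11 V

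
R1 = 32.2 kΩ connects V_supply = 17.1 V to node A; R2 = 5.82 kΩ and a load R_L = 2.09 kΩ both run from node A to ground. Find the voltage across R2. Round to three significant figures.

V_out ≈ 0.779 V

The load sits in parallel with R2, giving an effective lower resistance R2' = R2·R_L/(R2+R_L) = 1.538 kΩ.
Now apply the divider: V_out = 17.1 × 0.04558 = 0.7794 V.
(Unloaded it would be 2.62 V; the load pulls it down.)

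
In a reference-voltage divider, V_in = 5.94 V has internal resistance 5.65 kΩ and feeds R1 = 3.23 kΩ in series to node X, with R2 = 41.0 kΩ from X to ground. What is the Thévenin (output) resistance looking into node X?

R1' = 5.65 + 3.23 = 8.880 kΩ (source resistance + R1).
With V_in suppressed (replaced by a short), R_th = R1' ‖ R2 = (8.880 × 41.0)/(8.880 + 41.0) = 7.299 kΩ.

R_th ≈ 7.30 kΩ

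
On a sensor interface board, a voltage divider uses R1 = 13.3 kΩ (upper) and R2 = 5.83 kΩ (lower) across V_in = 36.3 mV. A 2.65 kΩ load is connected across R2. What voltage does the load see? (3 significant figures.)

V_out ≈ 4.37 mV

The load sits in parallel with R2, giving an effective lower resistance R2' = R2·R_L/(R2+R_L) = 1.822 kΩ.
Then V_out = V_in · R2'/(R1 + R2') = 36.3 × 1.822/15.12 = 4.373 mV.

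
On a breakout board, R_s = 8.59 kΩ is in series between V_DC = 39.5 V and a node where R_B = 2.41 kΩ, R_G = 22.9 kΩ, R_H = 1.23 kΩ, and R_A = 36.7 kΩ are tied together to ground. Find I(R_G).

Equivalent of the parallel group: R_p = 0.7699 kΩ.
V_A by voltage divider: V_A = 39.5 × 0.7699/(8.59 + 0.7699) = 3.249 V.
Branch current I = V_A/R_G = 3.249/22.9 = 0.1419 mA.

I ≈ 0.142 mA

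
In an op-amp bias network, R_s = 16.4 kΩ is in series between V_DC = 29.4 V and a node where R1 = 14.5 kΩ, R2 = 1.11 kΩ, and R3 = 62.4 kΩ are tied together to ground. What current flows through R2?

I ≈ 1.54 mA

Equivalent of the parallel group: R_p = 1.014 kΩ.
Node voltage V_A = V_DC · R_p/(R_s + R_p) = 29.4 × 0.05825 = 1.712 V.
Branch current I = V_A/R2 = 1.712/1.11 = 1.543 mA.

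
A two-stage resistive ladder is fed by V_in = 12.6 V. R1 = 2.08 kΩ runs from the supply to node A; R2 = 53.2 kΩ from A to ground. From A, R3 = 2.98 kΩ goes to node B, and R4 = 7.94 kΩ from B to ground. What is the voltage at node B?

V_B ≈ 7.45 V

Looking into the second stage from A: R3 + R4 = 10.92 kΩ appears in parallel with R2.
R2 ‖ (R3+R4) = 9.060 kΩ.
So V_A = 12.6 × 0.8133 = 10.25 V.
V_B = V_A × 0.7271 = 7.451 V.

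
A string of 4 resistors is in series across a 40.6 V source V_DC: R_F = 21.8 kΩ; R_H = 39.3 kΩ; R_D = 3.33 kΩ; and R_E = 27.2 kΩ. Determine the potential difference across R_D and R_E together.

Series total: ΣR = 21.8 + 39.3 + 3.33 + 27.2 = 91.63 kΩ.
R_{R_D..R_E} = 3.33 + 27.2 = 30.53 kΩ.
V = V_DC · R/ΣR = 40.6 × 0.3332 = 13.53 V.

V ≈ 13.5 V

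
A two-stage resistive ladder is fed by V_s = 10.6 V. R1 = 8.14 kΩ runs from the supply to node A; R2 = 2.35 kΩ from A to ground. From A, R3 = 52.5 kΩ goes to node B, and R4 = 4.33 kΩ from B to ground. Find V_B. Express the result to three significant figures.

V_B ≈ 0.175 V

Node A sees R2 in parallel with the series input of stage 2, R3 + R4 = 56.83 kΩ.
Effective lower resistance at A: R2 ‖ 56.83 = 2.257 kΩ.
V_A = 10.6 × 2.257/(8.14 + 2.257) = 2.301 V.
V_B = V_A × 0.07619 = 0.1753 V.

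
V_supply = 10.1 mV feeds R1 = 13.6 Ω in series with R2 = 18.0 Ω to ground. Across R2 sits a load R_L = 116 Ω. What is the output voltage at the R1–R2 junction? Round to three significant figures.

V_out ≈ 5.39 mV

The load sits in parallel with R2, giving an effective lower resistance R2' = R2·R_L/(R2+R_L) = 15.58 Ω.
Voltage divider with the loaded lower leg: V_out = 10.1 × 15.58/(13.6 + 15.58) = 10.1 × 0.5340 = 5.393 mV.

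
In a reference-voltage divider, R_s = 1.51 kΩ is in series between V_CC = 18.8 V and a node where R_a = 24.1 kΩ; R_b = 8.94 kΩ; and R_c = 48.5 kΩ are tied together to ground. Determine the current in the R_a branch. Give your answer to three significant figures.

I ≈ 0.618 mA

Equivalent of the parallel group: R_p = 5.748 kΩ.
Node voltage V_A = V_CC · R_p/(R_s + R_p) = 18.8 × 0.7920 = 14.89 V.
Branch current I = V_A/R_a = 14.89/24.1 = 0.6178 mA.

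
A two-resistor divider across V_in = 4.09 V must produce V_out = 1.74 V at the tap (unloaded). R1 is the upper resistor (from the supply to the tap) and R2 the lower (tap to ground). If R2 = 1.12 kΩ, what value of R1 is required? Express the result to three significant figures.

The divider ratio is R2/(R1+R2) = 1.74/4.09 = 0.4254.
So R1 = R2 · (V_in/V_out − 1) = 1.12 × (4.09/1.74 − 1) = 1.12 × 1.351 = 1.513 kΩ.

R1 ≈ 1.51 kΩ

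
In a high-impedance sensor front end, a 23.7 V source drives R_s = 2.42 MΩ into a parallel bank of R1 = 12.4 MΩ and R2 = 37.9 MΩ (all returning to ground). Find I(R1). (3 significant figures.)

Parallel bank: R_p = 1/(1/12.4 + 1/37.9) = 9.343 MΩ.
Node voltage V_A = V_supply · R_p/(R_s + R_p) = 23.7 × 0.7943 = 18.82 V.
I(R1) = V_A / R1 = 18.82/12.4 = 1.518 µA.

I ≈ 1.52 µA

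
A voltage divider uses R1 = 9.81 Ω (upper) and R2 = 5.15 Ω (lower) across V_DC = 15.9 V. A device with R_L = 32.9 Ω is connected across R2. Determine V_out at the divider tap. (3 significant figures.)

First combine the lower leg with the load: R2 ‖ R_L = 4.453 Ω.
Voltage divider with the loaded lower leg: V_out = 15.9 × 4.453/(9.81 + 4.453) = 15.9 × 0.3122 = 4.964 V.

V_out ≈ 4.96 V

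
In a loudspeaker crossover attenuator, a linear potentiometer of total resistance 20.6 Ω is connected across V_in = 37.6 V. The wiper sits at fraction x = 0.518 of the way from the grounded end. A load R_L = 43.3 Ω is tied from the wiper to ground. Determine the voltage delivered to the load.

The pot divides into 9.929 Ω above the wiper and 10.67 Ω below.
Lower segment in parallel with the load: 10.67 ‖ 43.3 = 8.561 Ω.
V_out = 37.6 × 8.561/(9.929 + 8.561) = 17.41 V.

V_out ≈ 17.4 V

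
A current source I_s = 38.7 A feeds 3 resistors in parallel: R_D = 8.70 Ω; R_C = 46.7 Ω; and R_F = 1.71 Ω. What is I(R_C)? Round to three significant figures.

ΣG = 1/8.70 + 1/46.7 + 1/1.71 = 0.7212.
By the current-divider rule, I = I_s · G_k/ΣG = 38.7 × 0.02969 = 1.149 A.

I ≈ 1.15 A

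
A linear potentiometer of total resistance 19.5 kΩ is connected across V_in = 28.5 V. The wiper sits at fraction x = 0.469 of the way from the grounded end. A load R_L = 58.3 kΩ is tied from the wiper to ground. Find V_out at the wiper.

Lower segment x·R_p = 9.146 kΩ; upper segment (1−x)·R_p = 10.35 kΩ.
Lower segment in parallel with the load: 9.146 ‖ 58.3 = 7.905 kΩ.
Loaded-divider output: V_out = 28.5 × 0.4329 = 12.34 V.

V_out ≈ 12.3 V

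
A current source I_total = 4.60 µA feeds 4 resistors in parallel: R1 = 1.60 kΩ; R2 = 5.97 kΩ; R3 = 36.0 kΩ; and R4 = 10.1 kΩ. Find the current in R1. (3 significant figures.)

ΣG = 1/1.60 + 1/5.97 + 1/36.0 + 1/10.1 = 0.9193.
By the current-divider rule, I = I_total · G_k/ΣG = 4.60 × 0.6799 = 3.127 µA.

I ≈ 3.13 µA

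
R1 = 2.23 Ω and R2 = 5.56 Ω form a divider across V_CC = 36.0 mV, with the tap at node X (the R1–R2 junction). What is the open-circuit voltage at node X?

V_th is the unloaded tap voltage: V_CC · R2/(R1+R2) = 36.0 × 0.7137 = 25.69 mV.

V_th ≈ 25.7 mV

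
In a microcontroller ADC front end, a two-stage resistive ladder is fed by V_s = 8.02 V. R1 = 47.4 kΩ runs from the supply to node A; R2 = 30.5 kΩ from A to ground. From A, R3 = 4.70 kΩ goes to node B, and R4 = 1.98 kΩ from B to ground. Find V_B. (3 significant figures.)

V_B ≈ 0.246 V

Node A sees R2 in parallel with the series input of stage 2, R3 + R4 = 6.680 kΩ.
Effective lower resistance at A: R2 ‖ 6.680 = 5.480 kΩ.
First divider: V_A = V_s · 5.480/(47.4 + 5.480) = 0.8311 V.
Then the unloaded second divider: V_B = V_A × R4/(R3+R4) = 0.8311 × 0.2964 = 0.2463 V.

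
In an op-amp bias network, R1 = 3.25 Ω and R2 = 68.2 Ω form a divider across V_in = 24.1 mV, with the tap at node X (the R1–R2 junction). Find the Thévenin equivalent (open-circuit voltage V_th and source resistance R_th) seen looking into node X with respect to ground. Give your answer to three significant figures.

V_th ≈ 23.0 mV, R_th ≈ 3.10 Ω

With X open, the divider is unloaded: V_th = 24.1 × 68.2/71.45 = 23.00 mV.
With V_in suppressed (replaced by a short), R_th = R1 ‖ R2 = (3.250 × 68.2)/(3.250 + 68.2) = 3.102 Ω.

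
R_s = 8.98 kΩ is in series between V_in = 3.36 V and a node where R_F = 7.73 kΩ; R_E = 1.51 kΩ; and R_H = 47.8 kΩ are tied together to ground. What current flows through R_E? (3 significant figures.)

Parallel bank: R_p = 1/(1/7.73 + 1/1.51 + 1/47.8) = 1.231 kΩ.
V_A = 3.36 × 1.231/10.21 = 0.4050 V.
Branch current I = V_A/R_E = 0.4050/1.51 = 0.2682 mA.
(Check via current divider: I_total = 0.3291 mA; share G_k/ΣG = 0.8150 → same result.)

I ≈ 0.268 mA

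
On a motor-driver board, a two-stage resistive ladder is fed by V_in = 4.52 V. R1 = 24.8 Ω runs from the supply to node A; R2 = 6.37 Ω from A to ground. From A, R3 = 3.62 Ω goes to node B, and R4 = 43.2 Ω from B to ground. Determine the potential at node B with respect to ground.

V_B ≈ 0.769 V

Node A sees R2 in parallel with the series input of stage 2, R3 + R4 = 46.82 Ω.
Effective lower resistance at A: R2 ‖ 46.82 = 5.607 Ω.
V_A = 4.52 × 5.607/(24.8 + 5.607) = 0.8335 V.
Stage 2 is unloaded, so V_B = V_A · R4/(R3+R4) = 0.8335 × 43.2/46.82 = 0.7691 V.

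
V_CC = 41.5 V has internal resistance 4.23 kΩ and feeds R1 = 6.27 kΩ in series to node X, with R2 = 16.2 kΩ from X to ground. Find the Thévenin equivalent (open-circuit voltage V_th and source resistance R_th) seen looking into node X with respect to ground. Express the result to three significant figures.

R1' = 4.23 + 6.27 = 10.50 kΩ (source resistance + R1).
Open-circuit (no load on X): V_th = V_CC · R2/(R1' + R2) = 41.5 × 16.2/(10.50 + 16.2) = 25.18 V.
With V_CC suppressed (replaced by a short), R_th = R1' ‖ R2 = (10.50 × 16.2)/(10.50 + 16.2) = 6.371 kΩ.

V_th ≈ 25.2 V, R_th ≈ 6.37 kΩ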